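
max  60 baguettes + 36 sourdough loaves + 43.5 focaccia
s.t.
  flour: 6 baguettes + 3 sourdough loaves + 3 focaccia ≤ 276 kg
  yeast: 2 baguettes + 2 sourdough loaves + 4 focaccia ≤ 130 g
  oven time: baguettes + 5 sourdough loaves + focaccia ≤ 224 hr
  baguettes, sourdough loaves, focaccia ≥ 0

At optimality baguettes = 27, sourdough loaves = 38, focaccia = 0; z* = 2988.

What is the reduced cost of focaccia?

-4.5

At the optimum: flour uses 276 of 276 (binding); yeast uses 130 of 130 (binding); oven time uses 217 of 224 (slack = 7).
Slack constraints have shadow price 0 (complementary slackness).
The binding rows give the dual system: 6·y_flour + 2·y_yeast = 60 and 3·y_flour + 2·y_yeast = 36.
This yields shadow prices y_flour = 8, y_yeast = 6.
Reduced cost of focaccia: c₃ − yᵀa₃ = 43.5 − (8·3 + 6·4) = 43.5 − 48 = -4.5.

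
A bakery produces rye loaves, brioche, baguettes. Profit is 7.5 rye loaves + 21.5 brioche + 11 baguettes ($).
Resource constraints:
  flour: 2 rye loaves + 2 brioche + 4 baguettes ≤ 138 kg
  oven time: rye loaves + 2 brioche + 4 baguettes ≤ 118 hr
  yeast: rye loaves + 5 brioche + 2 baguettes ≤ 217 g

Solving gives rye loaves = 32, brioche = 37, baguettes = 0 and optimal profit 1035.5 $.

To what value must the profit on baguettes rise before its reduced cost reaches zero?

15

Binding: flour and yeast. Non-binding: oven time (12 unused).
By complementary slackness, y = 0 for the non-binding constraint.
From A_Bᵀ y = c: 2·y_flour + 1·y_yeast = 7.5; 2·y_flour + 5·y_yeast = 21.5.
This yields shadow prices y_flour = 2, y_yeast = 3.5.
baguettes enters the basis when its profit ≥ yᵀa₃ = 2·4 + 3.5·2 = 15.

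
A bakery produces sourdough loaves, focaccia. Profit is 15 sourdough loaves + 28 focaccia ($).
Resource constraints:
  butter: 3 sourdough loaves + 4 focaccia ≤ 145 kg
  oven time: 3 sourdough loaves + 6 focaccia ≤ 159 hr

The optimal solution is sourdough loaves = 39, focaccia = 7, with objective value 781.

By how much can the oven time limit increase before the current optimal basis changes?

Binding constraints: butter, oven time. The basis is B = [[3,4],[3,6]] with det 6.
Per unit increase in oven time, x* moves by d = (-0.6667, 0.5).
The basis stays optimal until sourdough loaves reaches 0; allowable increase = 58.5 hr.

58.5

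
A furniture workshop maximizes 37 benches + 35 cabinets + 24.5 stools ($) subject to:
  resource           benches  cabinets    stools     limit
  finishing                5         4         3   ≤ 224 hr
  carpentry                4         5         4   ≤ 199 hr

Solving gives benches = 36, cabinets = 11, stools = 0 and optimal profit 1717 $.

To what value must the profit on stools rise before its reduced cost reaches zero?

Check each constraint at x*: finishing 224/224 (tight); carpentry 199/199 (tight).
From A_Bᵀ y = c: 5·y_finishing + 4·y_carpentry = 37; 4·y_finishing + 5·y_carpentry = 35.
Solving: y_finishing = 5, y_carpentry = 3.
stools enters the basis when its profit ≥ yᵀa₃ = 5·3 + 3·4 = 27.

27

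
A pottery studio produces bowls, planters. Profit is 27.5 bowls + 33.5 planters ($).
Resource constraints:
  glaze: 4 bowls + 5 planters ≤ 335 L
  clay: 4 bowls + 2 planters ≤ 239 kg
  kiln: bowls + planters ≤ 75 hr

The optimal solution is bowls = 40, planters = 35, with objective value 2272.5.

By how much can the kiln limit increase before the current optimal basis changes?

Binding constraints: glaze, kiln. The basis is B = [[4,5],[1,1]] with det -1.
Per unit increase in kiln, x* moves by d = (5, -4).
The basis stays optimal until clay becomes binding; allowable increase = 0.75 hr.

0.75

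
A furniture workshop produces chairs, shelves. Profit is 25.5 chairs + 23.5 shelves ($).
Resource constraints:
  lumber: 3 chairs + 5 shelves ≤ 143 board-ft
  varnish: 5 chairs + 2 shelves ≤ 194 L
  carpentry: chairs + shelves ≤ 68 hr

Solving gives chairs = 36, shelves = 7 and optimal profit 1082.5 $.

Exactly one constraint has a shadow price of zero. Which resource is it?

lumber: 143/143 (binding)
varnish: 194/194 (binding)
carpentry: 43/68 (slack 25)
By complementary slackness, a constraint with positive slack has shadow price 0 → carpentry.

carpentry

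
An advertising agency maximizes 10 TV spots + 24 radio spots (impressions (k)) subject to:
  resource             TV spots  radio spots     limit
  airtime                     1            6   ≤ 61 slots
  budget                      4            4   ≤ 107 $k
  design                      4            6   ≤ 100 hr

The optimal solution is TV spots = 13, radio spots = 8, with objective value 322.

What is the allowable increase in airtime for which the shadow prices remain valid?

Binding constraints: airtime, design. The basis is B = [[1,6],[4,6]] with det -18.
Per unit increase in airtime, x* moves by d = (-0.3333, 0.2222).
The basis stays optimal until TV spots reaches 0; allowable increase = 39 slots.

39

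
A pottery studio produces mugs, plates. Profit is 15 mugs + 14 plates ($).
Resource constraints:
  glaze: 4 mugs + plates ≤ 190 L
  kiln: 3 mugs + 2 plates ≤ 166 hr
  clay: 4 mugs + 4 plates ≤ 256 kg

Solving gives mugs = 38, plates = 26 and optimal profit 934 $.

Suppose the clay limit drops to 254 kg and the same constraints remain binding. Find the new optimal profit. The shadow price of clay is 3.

928

Δb = -2, so new z* = 934 + (3)·(-2) = 934 − 6 = 928.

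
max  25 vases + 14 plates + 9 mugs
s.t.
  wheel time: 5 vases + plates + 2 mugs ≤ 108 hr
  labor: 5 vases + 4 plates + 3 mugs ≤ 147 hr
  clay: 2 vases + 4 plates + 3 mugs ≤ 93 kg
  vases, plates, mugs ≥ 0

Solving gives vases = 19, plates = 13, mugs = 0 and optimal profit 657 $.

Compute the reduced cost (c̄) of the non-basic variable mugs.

-4

Check each constraint at x*: wheel time 108/108 (tight); labor 147/147 (tight); clay 90/93 (slack 3).
By complementary slackness, y = 0 for the non-binding constraint.
Dual feasibility on the basic columns requires 5·y_wheel time + 5·y_labor = 25, 1·y_wheel time + 4·y_labor = 14.
This yields shadow prices y_wheel time = 2, y_labor = 3.
Reduced cost of mugs: c₃ − yᵀa₃ = 9 − (2·2 + 3·3) = 9 − 13 = -4.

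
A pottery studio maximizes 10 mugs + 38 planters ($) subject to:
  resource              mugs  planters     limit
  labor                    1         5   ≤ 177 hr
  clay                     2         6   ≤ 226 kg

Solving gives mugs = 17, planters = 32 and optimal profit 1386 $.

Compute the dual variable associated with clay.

Both labor and clay are binding at x*.
The binding rows give the dual system: 1·y_labor + 2·y_clay = 10 and 5·y_labor + 6·y_clay = 38.
Solving: y_labor = 4, y_clay = 3.
Shadow price of clay = 3.

3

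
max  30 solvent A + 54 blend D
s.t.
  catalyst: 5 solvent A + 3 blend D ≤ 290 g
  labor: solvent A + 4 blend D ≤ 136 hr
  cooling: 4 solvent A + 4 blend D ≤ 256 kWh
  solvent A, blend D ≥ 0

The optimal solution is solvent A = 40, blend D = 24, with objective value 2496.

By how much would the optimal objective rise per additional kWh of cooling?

Check each constraint at x*: catalyst 272/290 (slack 18); labor 136/136 (tight); cooling 256/256 (tight).
Slack constraints have shadow price 0 (complementary slackness).
From A_Bᵀ y = c: 1·y_labor + 4·y_cooling = 30; 4·y_labor + 4·y_cooling = 54.
→ y_labor = 8 and y_cooling = 5.5.
Shadow price of cooling = 5.5.

5.5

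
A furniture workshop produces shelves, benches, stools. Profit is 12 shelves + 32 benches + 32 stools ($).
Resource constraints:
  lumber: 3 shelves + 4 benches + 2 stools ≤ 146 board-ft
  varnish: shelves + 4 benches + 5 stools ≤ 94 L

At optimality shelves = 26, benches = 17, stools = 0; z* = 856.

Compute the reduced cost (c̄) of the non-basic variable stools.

At the optimum: lumber uses 146 of 146 (binding); varnish uses 94 of 94 (binding).
Dual feasibility on the basic columns requires 3·y_lumber + 1·y_varnish = 12, 4·y_lumber + 4·y_varnish = 32.
Solving: y_lumber = 2, y_varnish = 6.
Reduced cost of stools: c₃ − yᵀa₃ = 32 − (2·2 + 6·5) = 32 − 34 = -2.

-2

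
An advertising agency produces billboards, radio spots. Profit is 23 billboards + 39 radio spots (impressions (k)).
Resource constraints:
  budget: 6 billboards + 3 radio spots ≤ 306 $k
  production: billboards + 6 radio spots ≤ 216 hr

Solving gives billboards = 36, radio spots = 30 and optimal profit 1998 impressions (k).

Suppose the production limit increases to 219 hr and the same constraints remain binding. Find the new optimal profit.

Both budget and production are binding at x*.
From A_Bᵀ y = c: 6·y_budget + 1·y_production = 23; 3·y_budget + 6·y_production = 39.
→ y_budget = 3 and y_production = 5.
Δz = y_production·Δb = 5 × (3) = 15, so new z* = 1998 + 15 = 2013.

2013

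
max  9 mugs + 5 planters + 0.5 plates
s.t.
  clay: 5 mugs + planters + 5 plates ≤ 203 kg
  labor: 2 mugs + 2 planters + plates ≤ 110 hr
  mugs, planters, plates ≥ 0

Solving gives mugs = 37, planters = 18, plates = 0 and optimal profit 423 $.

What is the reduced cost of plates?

-6.5

Both clay and labor are binding at x*.
The binding rows give the dual system: 5·y_clay + 2·y_labor = 9 and 1·y_clay + 2·y_labor = 5.
→ y_clay = 1 and y_labor = 2.
Reduced cost of plates: c₃ − yᵀa₃ = 0.5 − (1·5 + 2·1) = 0.5 − 7 = -6.5.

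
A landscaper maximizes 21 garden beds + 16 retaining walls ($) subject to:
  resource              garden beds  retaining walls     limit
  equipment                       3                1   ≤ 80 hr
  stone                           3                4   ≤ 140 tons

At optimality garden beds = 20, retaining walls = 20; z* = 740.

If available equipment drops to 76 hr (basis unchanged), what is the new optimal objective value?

At the optimum: equipment uses 80 of 80 (binding); stone uses 140 of 140 (binding).
The binding rows give the dual system: 3·y_equipment + 3·y_stone = 21 and 1·y_equipment + 4·y_stone = 16.
This yields shadow prices y_equipment = 4, y_stone = 3.
Δz = y_equipment·Δb = 4 × (-4) = -16, so new z* = 740 − 16 = 724.

724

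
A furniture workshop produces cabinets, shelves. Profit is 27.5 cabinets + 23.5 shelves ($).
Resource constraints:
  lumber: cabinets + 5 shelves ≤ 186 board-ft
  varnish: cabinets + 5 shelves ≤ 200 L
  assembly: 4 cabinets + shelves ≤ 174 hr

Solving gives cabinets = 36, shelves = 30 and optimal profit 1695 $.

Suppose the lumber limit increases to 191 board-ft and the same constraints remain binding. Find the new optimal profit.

Binding: lumber and assembly. Non-binding: varnish (14 unused).
By complementary slackness, y = 0 for the non-binding constraint.
The binding rows give the dual system: 1·y_lumber + 4·y_assembly = 27.5 and 5·y_lumber + 1·y_assembly = 23.5.
This yields shadow prices y_lumber = 3.5, y_assembly = 6.
Δz = y_lumber·Δb = 3.5 × (5) = 17.5, so new z* = 1695 + 17.5 = 1712.5.

1712.5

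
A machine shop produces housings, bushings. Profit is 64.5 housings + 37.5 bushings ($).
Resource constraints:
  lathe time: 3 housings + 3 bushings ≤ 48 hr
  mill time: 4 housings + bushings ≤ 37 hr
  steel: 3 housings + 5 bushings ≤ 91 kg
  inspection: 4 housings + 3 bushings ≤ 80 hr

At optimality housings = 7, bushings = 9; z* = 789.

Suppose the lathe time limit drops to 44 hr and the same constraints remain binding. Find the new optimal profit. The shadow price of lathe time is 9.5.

751

Δb = -4, so new z* = 789 + (9.5)·(-4) = 789 − 38 = 751.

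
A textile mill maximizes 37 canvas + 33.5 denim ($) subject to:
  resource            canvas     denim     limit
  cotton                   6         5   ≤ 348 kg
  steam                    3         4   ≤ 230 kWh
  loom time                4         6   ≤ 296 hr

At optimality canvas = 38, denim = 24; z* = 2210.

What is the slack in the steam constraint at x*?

20

steam used = 3·38 + 4·24 = 210; slack = 230 − 210 = 20.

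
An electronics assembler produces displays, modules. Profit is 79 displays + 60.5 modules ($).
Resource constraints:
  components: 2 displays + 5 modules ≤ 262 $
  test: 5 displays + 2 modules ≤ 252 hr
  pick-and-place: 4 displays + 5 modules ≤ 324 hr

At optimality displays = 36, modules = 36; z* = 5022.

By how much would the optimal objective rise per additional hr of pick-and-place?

Binding: test and pick-and-place. Non-binding: components (10 unused).
By complementary slackness, y = 0 for the non-binding constraint.
From A_Bᵀ y = c: 5·y_test + 4·y_pick-and-place = 79; 2·y_test + 5·y_pick-and-place = 60.5.
This yields shadow prices y_test = 9, y_pick-and-place = 8.5.
Shadow price of pick-and-place = 8.5.

8.5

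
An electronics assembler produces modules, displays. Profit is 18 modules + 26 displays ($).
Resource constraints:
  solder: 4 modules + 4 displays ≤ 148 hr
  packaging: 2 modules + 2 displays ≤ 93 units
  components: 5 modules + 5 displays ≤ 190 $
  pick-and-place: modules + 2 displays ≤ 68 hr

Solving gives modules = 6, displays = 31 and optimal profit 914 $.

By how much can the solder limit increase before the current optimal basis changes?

4

Binding constraints: solder, pick-and-place. The basis is B = [[4,4],[1,2]] with det 4.
Per unit increase in solder, x* moves by d = (0.5, -0.25).
The basis stays optimal until components becomes binding; allowable increase = 4 hr.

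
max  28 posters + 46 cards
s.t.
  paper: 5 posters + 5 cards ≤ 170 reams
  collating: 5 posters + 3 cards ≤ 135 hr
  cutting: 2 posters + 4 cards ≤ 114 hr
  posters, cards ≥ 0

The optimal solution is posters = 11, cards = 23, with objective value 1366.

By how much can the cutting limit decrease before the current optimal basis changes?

11

Binding constraints: paper, cutting. The basis is B = [[5,5],[2,4]] with det 10.
Per unit decrease in cutting, x* moves by d = (0.5, -0.5).
The basis stays optimal until collating becomes binding; allowable decrease = 11 hr.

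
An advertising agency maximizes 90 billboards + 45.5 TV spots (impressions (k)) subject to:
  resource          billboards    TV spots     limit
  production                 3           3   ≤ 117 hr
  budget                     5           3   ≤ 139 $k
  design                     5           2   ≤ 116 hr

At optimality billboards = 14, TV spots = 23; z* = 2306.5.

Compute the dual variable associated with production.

0

At the optimum: production uses 111 of 117 (slack = 6); budget uses 139 of 139 (binding); design uses 116 of 116 (binding).
By complementary slackness, y = 0 for the non-binding constraint.
The binding rows give the dual system: 5·y_budget + 5·y_design = 90 and 3·y_budget + 2·y_design = 45.5.
→ y_budget = 9.5 and y_design = 8.5.
Shadow price of production = 0.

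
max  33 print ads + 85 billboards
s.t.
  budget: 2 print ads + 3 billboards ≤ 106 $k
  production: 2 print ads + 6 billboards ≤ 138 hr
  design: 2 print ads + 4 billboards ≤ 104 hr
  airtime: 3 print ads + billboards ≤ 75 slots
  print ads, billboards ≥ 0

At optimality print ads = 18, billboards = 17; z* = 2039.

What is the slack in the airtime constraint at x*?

4

airtime used = 3·18 + 1·17 = 71; slack = 75 − 71 = 4.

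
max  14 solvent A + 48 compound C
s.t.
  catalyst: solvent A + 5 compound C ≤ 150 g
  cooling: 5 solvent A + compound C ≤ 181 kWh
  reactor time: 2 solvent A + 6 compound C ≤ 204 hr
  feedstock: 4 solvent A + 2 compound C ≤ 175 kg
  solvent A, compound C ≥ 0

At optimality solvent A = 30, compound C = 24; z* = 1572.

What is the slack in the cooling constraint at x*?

7

cooling used = 5·30 + 1·24 = 174; slack = 181 − 174 = 7.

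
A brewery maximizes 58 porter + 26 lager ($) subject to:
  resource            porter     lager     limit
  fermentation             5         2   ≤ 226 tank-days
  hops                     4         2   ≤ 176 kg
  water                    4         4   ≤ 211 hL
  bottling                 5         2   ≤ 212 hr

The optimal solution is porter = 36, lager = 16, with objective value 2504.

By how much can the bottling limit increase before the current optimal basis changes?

Binding constraints: hops, bottling. The basis is B = [[4,2],[5,2]] with det -2.
Per unit increase in bottling, x* moves by d = (1, -2).
The basis stays optimal until lager reaches 0; allowable increase = 8 hr.

8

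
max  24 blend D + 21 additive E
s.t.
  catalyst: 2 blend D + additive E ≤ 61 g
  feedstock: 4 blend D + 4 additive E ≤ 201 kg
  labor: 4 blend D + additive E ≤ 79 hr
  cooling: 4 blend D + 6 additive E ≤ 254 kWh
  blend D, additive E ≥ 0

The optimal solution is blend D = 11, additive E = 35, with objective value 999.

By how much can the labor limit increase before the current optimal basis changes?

Binding constraints: labor, cooling. The basis is B = [[4,1],[4,6]] with det 20.
Per unit increase in labor, x* moves by d = (0.3, -0.2).
The basis stays optimal until catalyst becomes binding; allowable increase = 10 hr.

10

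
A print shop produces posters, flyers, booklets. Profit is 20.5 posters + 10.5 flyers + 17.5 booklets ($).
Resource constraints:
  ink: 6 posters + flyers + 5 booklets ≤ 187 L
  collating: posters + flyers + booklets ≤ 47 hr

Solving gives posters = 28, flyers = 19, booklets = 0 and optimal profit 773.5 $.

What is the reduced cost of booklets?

Both ink and collating are binding at x*.
From A_Bᵀ y = c: 6·y_ink + 1·y_collating = 20.5; 1·y_ink + 1·y_collating = 10.5.
This yields shadow prices y_ink = 2, y_collating = 8.5.
Reduced cost of booklets: c₃ − yᵀa₃ = 17.5 − (2·5 + 8.5·1) = 17.5 − 18.5 = -1.

-1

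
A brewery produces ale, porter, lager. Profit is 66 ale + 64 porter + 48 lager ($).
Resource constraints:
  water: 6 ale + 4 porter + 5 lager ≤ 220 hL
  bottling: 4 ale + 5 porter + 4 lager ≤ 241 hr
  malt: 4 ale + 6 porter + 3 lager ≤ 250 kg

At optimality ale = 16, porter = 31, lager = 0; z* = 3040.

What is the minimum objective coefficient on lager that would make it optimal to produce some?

53

Binding: water and malt. Non-binding: bottling (22 unused).
Slack constraints have shadow price 0 (complementary slackness).
From A_Bᵀ y = c: 6·y_water + 4·y_malt = 66; 4·y_water + 6·y_malt = 64.
Solving: y_water = 7, y_malt = 6.
lager enters the basis when its profit ≥ yᵀa₃ = 7·5 + 6·3 = 53.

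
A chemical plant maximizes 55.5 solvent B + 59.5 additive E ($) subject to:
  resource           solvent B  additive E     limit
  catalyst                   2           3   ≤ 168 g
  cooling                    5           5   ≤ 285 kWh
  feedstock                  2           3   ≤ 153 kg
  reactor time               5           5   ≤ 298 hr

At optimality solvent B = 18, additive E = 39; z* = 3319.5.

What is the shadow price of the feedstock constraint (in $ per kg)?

At the optimum: catalyst uses 153 of 168 (slack = 15); cooling uses 285 of 285 (binding); feedstock uses 153 of 153 (binding); reactor time uses 285 of 298 (slack = 13).
Since catalyst, reactor time are not tight, their duals are 0.
Dual feasibility on the basic columns requires 5·y_cooling + 2·y_feedstock = 55.5, 5·y_cooling + 3·y_feedstock = 59.5.
Solving: y_cooling = 9.5, y_feedstock = 4.
Shadow price of feedstock = 4.

4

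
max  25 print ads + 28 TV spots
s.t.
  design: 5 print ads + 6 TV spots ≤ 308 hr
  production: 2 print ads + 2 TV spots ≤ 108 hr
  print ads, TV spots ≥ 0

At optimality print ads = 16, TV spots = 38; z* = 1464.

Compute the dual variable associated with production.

At the optimum: design uses 308 of 308 (binding); production uses 108 of 108 (binding).
Dual feasibility on the basic columns requires 5·y_design + 2·y_production = 25, 6·y_design + 2·y_production = 28.
Solving: y_design = 3, y_production = 5.
Shadow price of production = 5.

5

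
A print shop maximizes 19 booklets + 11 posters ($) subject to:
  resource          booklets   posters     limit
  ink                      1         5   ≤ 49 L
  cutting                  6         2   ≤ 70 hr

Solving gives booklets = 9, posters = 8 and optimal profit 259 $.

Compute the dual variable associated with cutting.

3

Both ink and cutting are binding at x*.
The binding rows give the dual system: 1·y_ink + 6·y_cutting = 19 and 5·y_ink + 2·y_cutting = 11.
Solving: y_ink = 1, y_cutting = 3.
Shadow price of cutting = 3.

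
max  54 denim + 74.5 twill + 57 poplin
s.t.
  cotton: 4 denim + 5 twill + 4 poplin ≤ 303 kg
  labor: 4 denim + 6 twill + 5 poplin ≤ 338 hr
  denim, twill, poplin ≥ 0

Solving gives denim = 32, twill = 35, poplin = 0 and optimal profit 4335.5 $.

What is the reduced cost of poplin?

Check each constraint at x*: cotton 303/303 (tight); labor 338/338 (tight).
From A_Bᵀ y = c: 4·y_cotton + 4·y_labor = 54; 5·y_cotton + 6·y_labor = 74.5.
→ y_cotton = 6.5 and y_labor = 7.
Reduced cost of poplin: c₃ − yᵀa₃ = 57 − (6.5·4 + 7·5) = 57 − 61 = -4.

-4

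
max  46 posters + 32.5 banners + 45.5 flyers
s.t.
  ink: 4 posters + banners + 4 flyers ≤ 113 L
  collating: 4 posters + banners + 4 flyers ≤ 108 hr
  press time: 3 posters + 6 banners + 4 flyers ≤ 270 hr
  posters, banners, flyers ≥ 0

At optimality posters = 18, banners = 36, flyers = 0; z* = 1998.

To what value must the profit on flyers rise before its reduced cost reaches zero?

Check each constraint at x*: ink 108/113 (slack 5); collating 108/108 (tight); press time 270/270 (tight).
By complementary slackness, y = 0 for the non-binding constraint.
From A_Bᵀ y = c: 4·y_collating + 3·y_press time = 46; 1·y_collating + 6·y_press time = 32.5.
Solving: y_collating = 8.5, y_press time = 4.
flyers enters the basis when its profit ≥ yᵀa₃ = 8.5·4 + 4·4 = 50.

50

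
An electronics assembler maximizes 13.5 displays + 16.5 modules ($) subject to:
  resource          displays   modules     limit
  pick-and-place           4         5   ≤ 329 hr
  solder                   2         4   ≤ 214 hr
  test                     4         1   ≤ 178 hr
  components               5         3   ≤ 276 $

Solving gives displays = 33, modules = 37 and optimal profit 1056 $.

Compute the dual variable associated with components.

Binding: solder and components. Non-binding: pick-and-place (12 unused), test (9 unused).
Slack constraints have shadow price 0 (complementary slackness).
From A_Bᵀ y = c: 2·y_solder + 5·y_components = 13.5; 4·y_solder + 3·y_components = 16.5.
This yields shadow prices y_solder = 3, y_components = 1.5.
Shadow price of components = 1.5.

1.5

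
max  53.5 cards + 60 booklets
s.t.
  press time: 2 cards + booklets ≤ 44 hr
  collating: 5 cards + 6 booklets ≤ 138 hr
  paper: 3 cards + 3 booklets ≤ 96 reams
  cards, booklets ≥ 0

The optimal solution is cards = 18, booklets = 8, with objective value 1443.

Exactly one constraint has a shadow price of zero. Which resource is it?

paper

press time: 44/44 (binding)
collating: 138/138 (binding)
paper: 78/96 (slack 18)
By complementary slackness, a constraint with positive slack has shadow price 0 → paper.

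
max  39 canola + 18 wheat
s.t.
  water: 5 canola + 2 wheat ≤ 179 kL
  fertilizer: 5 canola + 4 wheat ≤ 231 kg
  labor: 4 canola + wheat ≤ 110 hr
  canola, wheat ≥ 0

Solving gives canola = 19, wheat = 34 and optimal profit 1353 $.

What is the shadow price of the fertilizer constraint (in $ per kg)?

Binding: fertilizer and labor. Non-binding: water (16 unused).
Slack constraints have shadow price 0 (complementary slackness).
The binding rows give the dual system: 5·y_fertilizer + 4·y_labor = 39 and 4·y_fertilizer + 1·y_labor = 18.
→ y_fertilizer = 3 and y_labor = 6.
Shadow price of fertilizer = 3.

3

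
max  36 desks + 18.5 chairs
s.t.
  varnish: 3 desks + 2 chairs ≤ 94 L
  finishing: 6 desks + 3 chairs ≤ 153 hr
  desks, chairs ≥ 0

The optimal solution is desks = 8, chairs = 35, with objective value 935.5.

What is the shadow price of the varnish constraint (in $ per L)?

1

At the optimum: varnish uses 94 of 94 (binding); finishing uses 153 of 153 (binding).
From A_Bᵀ y = c: 3·y_varnish + 6·y_finishing = 36; 2·y_varnish + 3·y_finishing = 18.5.
Solving: y_varnish = 1, y_finishing = 5.5.
Shadow price of varnish = 1.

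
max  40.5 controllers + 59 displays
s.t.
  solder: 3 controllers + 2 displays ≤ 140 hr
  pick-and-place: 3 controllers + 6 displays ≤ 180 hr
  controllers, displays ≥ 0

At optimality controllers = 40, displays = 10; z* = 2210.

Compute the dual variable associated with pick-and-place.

Check each constraint at x*: solder 140/140 (tight); pick-and-place 180/180 (tight).
Dual feasibility on the basic columns requires 3·y_solder + 3·y_pick-and-place = 40.5, 2·y_solder + 6·y_pick-and-place = 59.
Solving: y_solder = 5.5, y_pick-and-place = 8.
Shadow price of pick-and-place = 8.

8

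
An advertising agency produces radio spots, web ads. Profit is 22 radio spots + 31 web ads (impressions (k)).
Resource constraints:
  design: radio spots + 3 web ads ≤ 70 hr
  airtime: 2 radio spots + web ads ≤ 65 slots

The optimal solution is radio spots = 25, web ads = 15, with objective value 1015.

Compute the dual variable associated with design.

8

At the optimum: design uses 70 of 70 (binding); airtime uses 65 of 65 (binding).
From A_Bᵀ y = c: 1·y_design + 2·y_airtime = 22; 3·y_design + 1·y_airtime = 31.
→ y_design = 8 and y_airtime = 7.
Shadow price of design = 8.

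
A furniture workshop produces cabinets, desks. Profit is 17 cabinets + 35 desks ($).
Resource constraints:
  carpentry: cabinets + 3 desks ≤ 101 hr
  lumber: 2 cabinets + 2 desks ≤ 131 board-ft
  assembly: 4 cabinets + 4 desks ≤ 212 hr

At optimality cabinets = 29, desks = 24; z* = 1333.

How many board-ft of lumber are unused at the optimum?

25

lumber used = 2·29 + 2·24 = 106; slack = 131 − 106 = 25.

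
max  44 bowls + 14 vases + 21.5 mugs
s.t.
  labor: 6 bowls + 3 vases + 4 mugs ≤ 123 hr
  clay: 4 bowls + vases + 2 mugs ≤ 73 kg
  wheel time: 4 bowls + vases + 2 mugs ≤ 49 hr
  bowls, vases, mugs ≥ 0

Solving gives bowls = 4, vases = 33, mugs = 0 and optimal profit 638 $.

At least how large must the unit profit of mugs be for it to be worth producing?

At the optimum: labor uses 123 of 123 (binding); clay uses 49 of 73 (slack = 24); wheel time uses 49 of 49 (binding).
By complementary slackness, y = 0 for the non-binding constraint.
Dual feasibility on the basic columns requires 6·y_labor + 4·y_wheel time = 44, 3·y_labor + 1·y_wheel time = 14.
Solving: y_labor = 2, y_wheel time = 8.
mugs enters the basis when its profit ≥ yᵀa₃ = 2·4 + 8·2 = 24.

24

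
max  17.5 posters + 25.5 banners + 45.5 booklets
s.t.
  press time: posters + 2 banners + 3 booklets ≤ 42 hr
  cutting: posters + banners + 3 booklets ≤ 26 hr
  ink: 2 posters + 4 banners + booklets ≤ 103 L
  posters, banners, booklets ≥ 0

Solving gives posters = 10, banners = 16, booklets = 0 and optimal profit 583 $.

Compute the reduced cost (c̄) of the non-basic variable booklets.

Binding: press time and cutting. Non-binding: ink (19 unused).
Slack constraints have shadow price 0 (complementary slackness).
From A_Bᵀ y = c: 1·y_press time + 1·y_cutting = 17.5; 2·y_press time + 1·y_cutting = 25.5.
→ y_press time = 8 and y_cutting = 9.5.
Reduced cost of booklets: c₃ − yᵀa₃ = 45.5 − (8·3 + 9.5·3) = 45.5 − 52.5 = -7.

-7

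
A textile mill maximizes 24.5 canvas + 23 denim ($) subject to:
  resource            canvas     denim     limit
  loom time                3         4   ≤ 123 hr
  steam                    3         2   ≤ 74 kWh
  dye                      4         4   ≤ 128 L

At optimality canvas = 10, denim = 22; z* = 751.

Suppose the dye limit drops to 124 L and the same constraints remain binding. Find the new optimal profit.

At the optimum: loom time uses 118 of 123 (slack = 5); steam uses 74 of 74 (binding); dye uses 128 of 128 (binding).
Since loom time is not tight, its dual is 0.
The binding rows give the dual system: 3·y_steam + 4·y_dye = 24.5 and 2·y_steam + 4·y_dye = 23.
This yields shadow prices y_steam = 1.5, y_dye = 5.
Δz = y_dye·Δb = 5 × (-4) = -20, so new z* = 751 − 20 = 731.

731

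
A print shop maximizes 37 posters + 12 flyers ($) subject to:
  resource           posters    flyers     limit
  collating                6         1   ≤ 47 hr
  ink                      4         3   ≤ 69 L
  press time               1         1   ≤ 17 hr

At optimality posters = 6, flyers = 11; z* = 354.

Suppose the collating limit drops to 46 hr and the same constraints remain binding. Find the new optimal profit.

Binding: collating and press time. Non-binding: ink (12 unused).
By complementary slackness, y = 0 for the non-binding constraint.
From A_Bᵀ y = c: 6·y_collating + 1·y_press time = 37; 1·y_collating + 1·y_press time = 12.
Solving: y_collating = 5, y_press time = 7.
Δz = y_collating·Δb = 5 × (-1) = -5, so new z* = 354 − 5 = 349.

349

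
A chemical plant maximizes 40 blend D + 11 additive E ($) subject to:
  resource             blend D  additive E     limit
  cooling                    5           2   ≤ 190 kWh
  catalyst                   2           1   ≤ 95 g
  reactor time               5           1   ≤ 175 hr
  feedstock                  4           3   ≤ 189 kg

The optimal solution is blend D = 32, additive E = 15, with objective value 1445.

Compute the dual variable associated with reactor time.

5

Check each constraint at x*: cooling 190/190 (tight); catalyst 79/95 (slack 16); reactor time 175/175 (tight); feedstock 173/189 (slack 16).
Slack constraints have shadow price 0 (complementary slackness).
From A_Bᵀ y = c: 5·y_cooling + 5·y_reactor time = 40; 2·y_cooling + 1·y_reactor time = 11.
Solving: y_cooling = 3, y_reactor time = 5.
Shadow price of reactor time = 5.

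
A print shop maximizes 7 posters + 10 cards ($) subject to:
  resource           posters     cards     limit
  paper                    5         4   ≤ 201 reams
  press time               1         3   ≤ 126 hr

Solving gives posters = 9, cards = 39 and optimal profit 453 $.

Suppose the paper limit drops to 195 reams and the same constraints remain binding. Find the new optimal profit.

Both paper and press time are binding at x*.
The binding rows give the dual system: 5·y_paper + 1·y_press time = 7 and 4·y_paper + 3·y_press time = 10.
This yields shadow prices y_paper = 1, y_press time = 2.
Δz = y_paper·Δb = 1 × (-6) = -6, so new z* = 453 − 6 = 447.

447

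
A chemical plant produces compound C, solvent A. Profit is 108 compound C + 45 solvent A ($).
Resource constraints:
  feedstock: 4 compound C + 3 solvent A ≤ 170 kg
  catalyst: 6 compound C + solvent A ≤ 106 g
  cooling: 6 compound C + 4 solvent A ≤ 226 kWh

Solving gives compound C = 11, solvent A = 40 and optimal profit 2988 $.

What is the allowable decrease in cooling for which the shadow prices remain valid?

Binding constraints: catalyst, cooling. The basis is B = [[6,1],[6,4]] with det 18.
Per unit decrease in cooling, x* moves by d = (0.0556, -0.3333).
The basis stays optimal until solvent A reaches 0; allowable decrease = 120 kWh.

120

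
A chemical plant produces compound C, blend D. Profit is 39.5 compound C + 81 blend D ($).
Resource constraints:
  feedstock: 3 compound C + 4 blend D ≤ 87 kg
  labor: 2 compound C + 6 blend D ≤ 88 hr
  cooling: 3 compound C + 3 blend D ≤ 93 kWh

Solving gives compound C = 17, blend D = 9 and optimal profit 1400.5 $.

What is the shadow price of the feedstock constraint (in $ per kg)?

7.5

Binding: feedstock and labor. Non-binding: cooling (15 unused).
Slack constraints have shadow price 0 (complementary slackness).
From A_Bᵀ y = c: 3·y_feedstock + 2·y_labor = 39.5; 4·y_feedstock + 6·y_labor = 81.
→ y_feedstock = 7.5 and y_labor = 8.5.
Shadow price of feedstock = 7.5.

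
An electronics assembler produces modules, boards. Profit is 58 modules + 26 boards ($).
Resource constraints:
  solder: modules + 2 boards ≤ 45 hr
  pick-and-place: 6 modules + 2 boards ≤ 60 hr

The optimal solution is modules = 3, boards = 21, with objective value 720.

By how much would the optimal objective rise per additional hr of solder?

Check each constraint at x*: solder 45/45 (tight); pick-and-place 60/60 (tight).
The binding rows give the dual system: 1·y_solder + 6·y_pick-and-place = 58 and 2·y_solder + 2·y_pick-and-place = 26.
→ y_solder = 4 and y_pick-and-place = 9.
Shadow price of solder = 4.

4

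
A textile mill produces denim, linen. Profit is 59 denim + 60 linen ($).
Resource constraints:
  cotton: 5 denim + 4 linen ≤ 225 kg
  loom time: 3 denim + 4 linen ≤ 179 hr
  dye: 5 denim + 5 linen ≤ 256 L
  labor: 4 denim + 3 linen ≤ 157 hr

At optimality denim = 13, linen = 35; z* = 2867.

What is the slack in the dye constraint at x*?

16

dye used = 5·13 + 5·35 = 240; slack = 256 − 240 = 16.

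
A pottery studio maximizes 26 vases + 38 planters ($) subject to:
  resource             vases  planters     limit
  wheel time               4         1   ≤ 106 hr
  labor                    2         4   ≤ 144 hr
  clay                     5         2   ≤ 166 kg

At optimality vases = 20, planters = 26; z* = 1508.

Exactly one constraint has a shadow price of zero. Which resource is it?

clay

wheel time: 106/106 (binding)
labor: 144/144 (binding)
clay: 152/166 (slack 14)
By complementary slackness, a constraint with positive slack has shadow price 0 → clay.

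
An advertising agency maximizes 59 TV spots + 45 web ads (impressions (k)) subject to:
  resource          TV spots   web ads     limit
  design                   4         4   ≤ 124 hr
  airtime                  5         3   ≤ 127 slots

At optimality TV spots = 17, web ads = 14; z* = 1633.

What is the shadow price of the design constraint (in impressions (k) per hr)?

6

Check each constraint at x*: design 124/124 (tight); airtime 127/127 (tight).
Dual feasibility on the basic columns requires 4·y_design + 5·y_airtime = 59, 4·y_design + 3·y_airtime = 45.
Solving: y_design = 6, y_airtime = 7.
Shadow price of design = 6.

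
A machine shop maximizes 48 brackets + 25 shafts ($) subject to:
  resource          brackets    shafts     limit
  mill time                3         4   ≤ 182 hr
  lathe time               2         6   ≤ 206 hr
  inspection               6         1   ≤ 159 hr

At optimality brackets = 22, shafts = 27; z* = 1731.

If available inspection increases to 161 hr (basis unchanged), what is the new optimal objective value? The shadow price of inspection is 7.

1745

Δb = 2, so new z* = 1731 + (7)·(2) = 1731 + 14 = 1745.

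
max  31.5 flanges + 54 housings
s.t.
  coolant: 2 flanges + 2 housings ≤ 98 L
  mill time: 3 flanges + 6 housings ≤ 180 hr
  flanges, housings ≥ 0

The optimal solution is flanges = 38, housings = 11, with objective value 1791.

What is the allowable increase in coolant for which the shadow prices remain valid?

22

Binding constraints: coolant, mill time. The basis is B = [[2,2],[3,6]] with det 6.
Per unit increase in coolant, x* moves by d = (1, -0.5).
The basis stays optimal until housings reaches 0; allowable increase = 22 L.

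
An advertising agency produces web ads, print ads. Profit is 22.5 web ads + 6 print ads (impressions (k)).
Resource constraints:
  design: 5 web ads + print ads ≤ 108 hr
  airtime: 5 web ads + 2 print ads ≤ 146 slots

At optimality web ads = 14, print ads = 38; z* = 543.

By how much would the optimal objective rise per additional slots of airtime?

At the optimum: design uses 108 of 108 (binding); airtime uses 146 of 146 (binding).
From A_Bᵀ y = c: 5·y_design + 5·y_airtime = 22.5; 1·y_design + 2·y_airtime = 6.
This yields shadow prices y_design = 3, y_airtime = 1.5.
Shadow price of airtime = 1.5.

1.5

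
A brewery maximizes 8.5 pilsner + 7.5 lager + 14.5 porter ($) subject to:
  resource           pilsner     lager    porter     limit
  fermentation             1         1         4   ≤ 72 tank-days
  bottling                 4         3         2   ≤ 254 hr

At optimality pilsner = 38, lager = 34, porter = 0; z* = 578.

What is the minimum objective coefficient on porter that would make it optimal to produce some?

Both fermentation and bottling are binding at x*.
The binding rows give the dual system: 1·y_fermentation + 4·y_bottling = 8.5 and 1·y_fermentation + 3·y_bottling = 7.5.
Solving: y_fermentation = 4.5, y_bottling = 1.
porter enters the basis when its profit ≥ yᵀa₃ = 4.5·4 + 1·2 = 20.

20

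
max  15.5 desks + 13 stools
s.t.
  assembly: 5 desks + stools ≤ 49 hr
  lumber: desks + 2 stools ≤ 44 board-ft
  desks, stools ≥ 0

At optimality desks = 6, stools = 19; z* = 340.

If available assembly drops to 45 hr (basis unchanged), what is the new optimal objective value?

At the optimum: assembly uses 49 of 49 (binding); lumber uses 44 of 44 (binding).
Dual feasibility on the basic columns requires 5·y_assembly + 1·y_lumber = 15.5, 1·y_assembly + 2·y_lumber = 13.
This yields shadow prices y_assembly = 2, y_lumber = 5.5.
Δz = y_assembly·Δb = 2 × (-4) = -8, so new z* = 340 − 8 = 332.

332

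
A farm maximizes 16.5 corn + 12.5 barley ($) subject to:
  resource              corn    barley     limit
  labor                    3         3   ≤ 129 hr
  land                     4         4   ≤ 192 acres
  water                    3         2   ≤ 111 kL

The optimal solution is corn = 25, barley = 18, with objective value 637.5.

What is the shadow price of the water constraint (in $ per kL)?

Binding: labor and water. Non-binding: land (20 unused).
By complementary slackness, y = 0 for the non-binding constraint.
Dual feasibility on the basic columns requires 3·y_labor + 3·y_water = 16.5, 3·y_labor + 2·y_water = 12.5.
Solving: y_labor = 1.5, y_water = 4.
Shadow price of water = 4.

4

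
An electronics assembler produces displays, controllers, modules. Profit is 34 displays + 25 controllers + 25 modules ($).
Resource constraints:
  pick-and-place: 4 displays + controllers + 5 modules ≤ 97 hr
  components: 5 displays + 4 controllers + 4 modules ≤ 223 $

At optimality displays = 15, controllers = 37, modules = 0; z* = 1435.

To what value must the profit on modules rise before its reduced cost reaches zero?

Check each constraint at x*: pick-and-place 97/97 (tight); components 223/223 (tight).
Dual feasibility on the basic columns requires 4·y_pick-and-place + 5·y_components = 34, 1·y_pick-and-place + 4·y_components = 25.
This yields shadow prices y_pick-and-place = 1, y_components = 6.
modules enters the basis when its profit ≥ yᵀa₃ = 1·5 + 6·4 = 29.

29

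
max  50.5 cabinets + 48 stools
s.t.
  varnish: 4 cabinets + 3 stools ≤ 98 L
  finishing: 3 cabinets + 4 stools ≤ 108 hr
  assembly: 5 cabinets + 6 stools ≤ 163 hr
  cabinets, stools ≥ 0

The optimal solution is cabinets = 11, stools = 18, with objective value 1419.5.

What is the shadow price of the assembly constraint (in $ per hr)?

At the optimum: varnish uses 98 of 98 (binding); finishing uses 105 of 108 (slack = 3); assembly uses 163 of 163 (binding).
By complementary slackness, y = 0 for the non-binding constraint.
From A_Bᵀ y = c: 4·y_varnish + 5·y_assembly = 50.5; 3·y_varnish + 6·y_assembly = 48.
Solving: y_varnish = 7, y_assembly = 4.5.
Shadow price of assembly = 4.5.

4.5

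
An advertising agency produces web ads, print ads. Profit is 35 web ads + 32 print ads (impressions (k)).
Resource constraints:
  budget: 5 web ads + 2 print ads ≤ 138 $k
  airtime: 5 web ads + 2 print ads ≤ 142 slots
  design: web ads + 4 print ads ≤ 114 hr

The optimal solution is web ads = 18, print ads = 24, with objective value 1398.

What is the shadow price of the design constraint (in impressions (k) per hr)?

Binding: budget and design. Non-binding: airtime (4 unused).
Since airtime is not tight, its dual is 0.
Dual feasibility on the basic columns requires 5·y_budget + 1·y_design = 35, 2·y_budget + 4·y_design = 32.
→ y_budget = 6 and y_design = 5.
Shadow price of design = 5.

5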